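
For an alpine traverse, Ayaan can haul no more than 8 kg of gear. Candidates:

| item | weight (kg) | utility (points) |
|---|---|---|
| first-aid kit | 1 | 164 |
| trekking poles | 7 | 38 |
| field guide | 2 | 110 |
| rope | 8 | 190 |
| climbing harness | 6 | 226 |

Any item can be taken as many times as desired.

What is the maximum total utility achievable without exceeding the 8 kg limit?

1312

The ratio ordering already packs tightly: 8×first-aid kit, 8 kg, 1312.
That's the maximum — no swap from here does better than 1312.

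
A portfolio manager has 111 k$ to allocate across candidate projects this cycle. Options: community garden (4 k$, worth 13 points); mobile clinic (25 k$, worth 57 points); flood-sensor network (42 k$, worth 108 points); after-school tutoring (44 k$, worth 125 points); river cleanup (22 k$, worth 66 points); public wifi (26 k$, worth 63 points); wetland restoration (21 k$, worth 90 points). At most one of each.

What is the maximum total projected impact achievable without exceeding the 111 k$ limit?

Density check — wetland restoration 4.29, community garden 3.25, river cleanup 3.00, after-school tutoring 2.84 are the best per k$.
Filling by ratio: community garden + after-school tutoring + river cleanup + wetland restoration for 294, with 20 k$ left unused.
The 22 k$ tied up in river cleanup is better spent on flood-sensor network — total rises to 336 (111 k$).
An exhaustive check of the 128 subsets confirms 336.

336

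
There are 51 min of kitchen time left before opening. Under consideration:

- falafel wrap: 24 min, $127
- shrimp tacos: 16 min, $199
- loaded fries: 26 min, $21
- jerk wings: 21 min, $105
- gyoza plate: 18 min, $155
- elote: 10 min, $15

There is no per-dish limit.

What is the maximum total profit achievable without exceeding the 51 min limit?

597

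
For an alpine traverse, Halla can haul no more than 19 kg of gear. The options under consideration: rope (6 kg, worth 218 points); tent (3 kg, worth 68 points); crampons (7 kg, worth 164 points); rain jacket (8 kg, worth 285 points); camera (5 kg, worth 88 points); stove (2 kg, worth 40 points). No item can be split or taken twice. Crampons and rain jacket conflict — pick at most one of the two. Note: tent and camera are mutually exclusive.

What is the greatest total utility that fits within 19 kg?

611

Rope + tent + rain jacket + stove uses 19 of the 19 kg and totals 611.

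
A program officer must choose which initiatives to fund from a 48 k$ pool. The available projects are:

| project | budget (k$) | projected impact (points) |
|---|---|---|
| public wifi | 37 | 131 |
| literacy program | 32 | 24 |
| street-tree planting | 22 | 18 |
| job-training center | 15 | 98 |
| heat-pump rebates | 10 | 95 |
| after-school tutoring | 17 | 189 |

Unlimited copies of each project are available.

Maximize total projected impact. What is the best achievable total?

474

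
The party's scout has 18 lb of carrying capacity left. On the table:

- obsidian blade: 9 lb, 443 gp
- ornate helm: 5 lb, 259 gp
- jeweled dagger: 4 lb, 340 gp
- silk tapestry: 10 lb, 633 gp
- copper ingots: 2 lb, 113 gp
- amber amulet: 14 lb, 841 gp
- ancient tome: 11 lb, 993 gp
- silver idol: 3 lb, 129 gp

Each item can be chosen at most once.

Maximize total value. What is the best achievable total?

1462

Filling by ratio: jeweled dagger + copper ingots + ancient tome for 1446, with 1 lb left unused.
The 2 lb tied up in copper ingots is better spent on silver idol — total rises to 1462 (18 lb).
That's the maximum — no swap from here does better than 1462.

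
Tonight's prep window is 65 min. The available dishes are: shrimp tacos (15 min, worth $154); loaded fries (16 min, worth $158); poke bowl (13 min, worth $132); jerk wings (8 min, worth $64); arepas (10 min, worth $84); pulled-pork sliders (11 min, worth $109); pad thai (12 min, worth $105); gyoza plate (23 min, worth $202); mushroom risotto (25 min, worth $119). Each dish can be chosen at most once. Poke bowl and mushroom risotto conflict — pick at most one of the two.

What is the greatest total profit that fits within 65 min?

Best packing: shrimp tacos + loaded fries + poke bowl + arepas + pulled-pork sliders — 65 min, 637 total.

637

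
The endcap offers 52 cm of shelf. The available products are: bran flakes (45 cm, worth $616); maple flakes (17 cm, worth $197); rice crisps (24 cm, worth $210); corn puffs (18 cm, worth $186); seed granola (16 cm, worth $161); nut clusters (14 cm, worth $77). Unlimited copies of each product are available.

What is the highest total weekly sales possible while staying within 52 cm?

616

Ranking by ratio (weekly sales/cm): bran flakes 13.69, maple flakes 11.59, corn puffs 10.33.
Taking bran flakes: 45 cm used, 616 in weekly sales.
That's the maximum — no swap from here does better than 616.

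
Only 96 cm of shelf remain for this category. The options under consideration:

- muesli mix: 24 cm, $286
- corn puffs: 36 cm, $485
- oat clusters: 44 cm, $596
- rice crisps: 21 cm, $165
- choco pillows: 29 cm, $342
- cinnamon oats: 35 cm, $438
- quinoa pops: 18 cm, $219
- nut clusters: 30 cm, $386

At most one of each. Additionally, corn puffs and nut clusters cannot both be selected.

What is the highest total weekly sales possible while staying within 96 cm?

1209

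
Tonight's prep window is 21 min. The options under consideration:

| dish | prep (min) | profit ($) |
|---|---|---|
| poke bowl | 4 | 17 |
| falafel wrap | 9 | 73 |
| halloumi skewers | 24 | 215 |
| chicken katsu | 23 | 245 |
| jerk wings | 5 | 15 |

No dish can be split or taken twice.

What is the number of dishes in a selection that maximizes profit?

3

Best achievable profit is 105.
For example poke bowl + falafel wrap + jerk wings achieves it, using 18 min.
Any selection reaching 105 contains exactly 3 dishes.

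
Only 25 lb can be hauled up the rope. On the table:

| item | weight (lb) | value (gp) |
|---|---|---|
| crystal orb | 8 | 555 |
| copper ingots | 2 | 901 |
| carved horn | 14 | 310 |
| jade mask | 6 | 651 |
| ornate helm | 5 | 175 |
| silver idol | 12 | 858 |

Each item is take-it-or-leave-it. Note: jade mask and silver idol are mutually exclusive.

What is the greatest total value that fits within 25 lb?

Taking crystal orb + copper ingots + silver idol: 22 lb used, 2314 in value.
The closest alternative, crystal orb + copper ingots + jade mask + ornate helm, reaches only 2282.

2314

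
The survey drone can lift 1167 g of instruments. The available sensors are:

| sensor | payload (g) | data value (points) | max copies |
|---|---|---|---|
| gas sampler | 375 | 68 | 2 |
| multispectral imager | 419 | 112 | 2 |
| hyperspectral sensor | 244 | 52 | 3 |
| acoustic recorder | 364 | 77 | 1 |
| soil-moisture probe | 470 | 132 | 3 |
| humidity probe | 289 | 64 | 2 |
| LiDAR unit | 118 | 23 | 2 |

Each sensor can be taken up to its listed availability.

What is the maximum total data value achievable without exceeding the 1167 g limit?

296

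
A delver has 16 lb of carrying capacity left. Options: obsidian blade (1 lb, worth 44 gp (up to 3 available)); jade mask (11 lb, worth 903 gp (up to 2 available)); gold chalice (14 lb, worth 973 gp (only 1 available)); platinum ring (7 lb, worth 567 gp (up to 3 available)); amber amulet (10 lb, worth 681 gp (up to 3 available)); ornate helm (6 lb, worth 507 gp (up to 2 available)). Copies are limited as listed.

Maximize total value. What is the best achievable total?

1222

Filling by ratio: 3×obsidian blade + 2×ornate helm for 1146, with 1 lb left unused.
Dropping obsidian blade and 2×ornate helm frees 13 lb; slotting in 2×platinum ring (14 lb) lifts the total to 1222 at 16 lb.
Nothing else within 16 lb beats 1222.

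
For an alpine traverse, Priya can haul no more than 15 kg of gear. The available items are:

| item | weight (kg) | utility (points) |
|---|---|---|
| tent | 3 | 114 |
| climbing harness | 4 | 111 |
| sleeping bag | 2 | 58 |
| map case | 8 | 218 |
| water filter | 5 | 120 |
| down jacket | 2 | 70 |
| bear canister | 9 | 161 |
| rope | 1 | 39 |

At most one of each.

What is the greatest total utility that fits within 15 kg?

460

Taking the top-ratio items first gives tent + climbing harness + sleeping bag + down jacket + rope for 392 (12 kg).
Dropping climbing harness and rope frees 5 kg; slotting in map case (8 kg) lifts the total to 460 at 15 kg.
The closest alternative, tent + climbing harness + water filter + down jacket + rope, reaches only 454.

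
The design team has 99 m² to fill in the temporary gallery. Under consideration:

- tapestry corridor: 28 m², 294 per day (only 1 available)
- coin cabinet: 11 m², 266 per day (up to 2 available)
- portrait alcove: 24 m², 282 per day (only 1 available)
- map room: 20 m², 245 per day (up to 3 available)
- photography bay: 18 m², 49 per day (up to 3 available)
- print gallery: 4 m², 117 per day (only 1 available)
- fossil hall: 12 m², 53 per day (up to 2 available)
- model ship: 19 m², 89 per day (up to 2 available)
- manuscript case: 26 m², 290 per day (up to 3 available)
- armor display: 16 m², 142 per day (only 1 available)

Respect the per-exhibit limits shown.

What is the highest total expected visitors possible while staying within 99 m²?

1474

Greedy by ratio would take 2×coin cabinet + 3×map room + print gallery + fossil hall: 98 m² used, total 1437.
The 52 m² tied up in 2×map room and fossil hall is better spent on 2×manuscript case — total rises to 1474 (98 m²).
Every other selection either busts 99 m² or exceeds an availability limit or fails to beat 1474.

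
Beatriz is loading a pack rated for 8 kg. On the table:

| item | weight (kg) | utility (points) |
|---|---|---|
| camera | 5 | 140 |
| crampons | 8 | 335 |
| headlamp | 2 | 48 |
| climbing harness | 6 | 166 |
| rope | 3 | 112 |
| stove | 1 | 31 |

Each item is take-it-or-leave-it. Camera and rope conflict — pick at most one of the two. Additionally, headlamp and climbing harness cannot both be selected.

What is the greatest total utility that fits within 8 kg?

335

The ratio ordering already packs tightly: crampons, 8 kg, 335.
Every other selection either busts 8 kg or breaks a pairing rule or fails to beat 335.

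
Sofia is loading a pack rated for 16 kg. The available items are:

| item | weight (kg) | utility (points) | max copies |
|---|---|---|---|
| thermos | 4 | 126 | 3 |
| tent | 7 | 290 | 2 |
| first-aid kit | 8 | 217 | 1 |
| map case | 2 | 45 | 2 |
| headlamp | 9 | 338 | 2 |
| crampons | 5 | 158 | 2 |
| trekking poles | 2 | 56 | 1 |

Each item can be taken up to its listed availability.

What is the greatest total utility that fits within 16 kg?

636

By utility per kg: tent 41.43, headlamp 37.56, crampons 31.60, thermos 31.50 lead.
Taking 2×tent + trekking poles: 16 kg used, 636 in utility.
Nothing else within 16 kg beats 636.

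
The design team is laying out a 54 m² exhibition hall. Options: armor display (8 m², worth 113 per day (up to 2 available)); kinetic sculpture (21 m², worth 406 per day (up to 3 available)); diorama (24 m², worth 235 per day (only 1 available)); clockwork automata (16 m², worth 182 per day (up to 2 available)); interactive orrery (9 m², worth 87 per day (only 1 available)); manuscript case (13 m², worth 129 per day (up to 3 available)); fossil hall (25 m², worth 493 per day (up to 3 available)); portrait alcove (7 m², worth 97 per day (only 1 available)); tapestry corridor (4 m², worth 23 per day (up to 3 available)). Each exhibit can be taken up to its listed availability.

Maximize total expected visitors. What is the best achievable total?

Greedy by ratio would take 2×fossil hall + tapestry corridor: 54 m² used, total 1009.
Replace fossil hall and tapestry corridor with armor display + kinetic sculpture: the trade gains 3 net, giving 1012 at 54 m².
No other feasible combination exceeds 1012.

1012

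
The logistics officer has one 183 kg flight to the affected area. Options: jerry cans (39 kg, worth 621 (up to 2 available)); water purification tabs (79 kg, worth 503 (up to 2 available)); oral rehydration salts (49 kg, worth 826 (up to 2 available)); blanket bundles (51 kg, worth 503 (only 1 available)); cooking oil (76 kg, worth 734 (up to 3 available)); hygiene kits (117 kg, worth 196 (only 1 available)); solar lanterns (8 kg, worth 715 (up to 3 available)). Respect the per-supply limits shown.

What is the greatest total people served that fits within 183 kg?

Jerry cans + 2×oral rehydration salts + 3×solar lanterns uses 161 of the 183 kg and totals 4418.
The spare 22 kg is too small for any remaining supply, and no exchange beats 4418.

4418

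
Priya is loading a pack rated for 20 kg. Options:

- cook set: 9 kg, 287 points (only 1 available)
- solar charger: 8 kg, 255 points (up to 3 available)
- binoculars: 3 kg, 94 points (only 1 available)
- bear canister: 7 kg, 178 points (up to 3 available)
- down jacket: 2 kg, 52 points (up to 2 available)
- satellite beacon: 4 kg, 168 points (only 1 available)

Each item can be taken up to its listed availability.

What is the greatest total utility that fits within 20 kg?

678

Taking the top-ratio items first gives cook set + binoculars + 2×down jacket + satellite beacon for 653 (20 kg).
Dropping cook set and binoculars and 2×down jacket frees 16 kg; slotting in 2×solar charger (16 kg) lifts the total to 678 at 20 kg.
That's the maximum — no swap from here does better than 678.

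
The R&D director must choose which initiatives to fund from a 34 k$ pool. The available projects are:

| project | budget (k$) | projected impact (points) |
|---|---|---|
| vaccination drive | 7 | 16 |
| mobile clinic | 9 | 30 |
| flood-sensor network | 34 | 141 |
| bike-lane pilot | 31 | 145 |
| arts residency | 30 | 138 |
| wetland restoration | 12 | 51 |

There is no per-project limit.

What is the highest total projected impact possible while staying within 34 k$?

Density check — bike-lane pilot 4.68, arts residency 4.60, wetland restoration 4.25, flood-sensor network 4.15 are the best per k$.
Taking bike-lane pilot: 31 k$ used, 145 in projected impact.
That's the maximum — no swap from here does better than 145.

145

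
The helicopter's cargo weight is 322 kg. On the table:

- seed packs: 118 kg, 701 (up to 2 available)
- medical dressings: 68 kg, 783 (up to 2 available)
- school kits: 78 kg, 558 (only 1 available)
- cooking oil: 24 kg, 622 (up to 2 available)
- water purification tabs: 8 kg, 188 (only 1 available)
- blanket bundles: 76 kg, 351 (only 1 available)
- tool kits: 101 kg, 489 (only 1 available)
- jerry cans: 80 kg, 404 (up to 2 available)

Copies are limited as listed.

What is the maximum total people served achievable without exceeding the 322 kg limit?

3699

The ratio heuristic lands on 2×medical dressings + school kits + 2×cooking oil + water purification tabs (3556) but leaves 52 kg idle.
Dropping school kits frees 78 kg; slotting in seed packs (118 kg) lifts the total to 3699 at 310 kg.
No other feasible combination exceeds 3699.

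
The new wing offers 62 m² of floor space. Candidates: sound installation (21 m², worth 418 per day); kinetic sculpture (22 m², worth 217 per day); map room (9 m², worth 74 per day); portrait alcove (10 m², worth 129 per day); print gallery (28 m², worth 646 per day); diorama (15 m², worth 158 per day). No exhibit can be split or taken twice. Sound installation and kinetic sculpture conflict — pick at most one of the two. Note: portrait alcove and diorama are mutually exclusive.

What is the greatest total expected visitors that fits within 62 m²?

Taking sound installation + portrait alcove + print gallery: 59 m² used, 1193 in expected visitors.
Every other selection either busts 62 m² or breaks a pairing rule or fails to beat 1193.

1193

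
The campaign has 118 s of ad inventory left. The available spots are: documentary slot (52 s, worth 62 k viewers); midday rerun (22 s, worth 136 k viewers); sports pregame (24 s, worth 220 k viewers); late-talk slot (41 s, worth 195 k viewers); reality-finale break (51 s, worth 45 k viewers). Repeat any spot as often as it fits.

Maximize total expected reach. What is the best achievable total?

1016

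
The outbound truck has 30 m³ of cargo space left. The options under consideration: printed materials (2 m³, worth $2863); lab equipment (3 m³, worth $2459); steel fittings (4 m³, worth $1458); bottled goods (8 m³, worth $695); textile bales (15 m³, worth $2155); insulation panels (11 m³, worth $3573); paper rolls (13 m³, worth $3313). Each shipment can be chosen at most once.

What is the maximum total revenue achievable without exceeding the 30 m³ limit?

12208

Filling by ratio: printed materials + lab equipment + steel fittings + bottled goods + insulation panels for 11048, with 2 m³ left unused.
Dropping steel fittings and bottled goods frees 12 m³; slotting in paper rolls (13 m³) lifts the total to 12208 at 29 m³.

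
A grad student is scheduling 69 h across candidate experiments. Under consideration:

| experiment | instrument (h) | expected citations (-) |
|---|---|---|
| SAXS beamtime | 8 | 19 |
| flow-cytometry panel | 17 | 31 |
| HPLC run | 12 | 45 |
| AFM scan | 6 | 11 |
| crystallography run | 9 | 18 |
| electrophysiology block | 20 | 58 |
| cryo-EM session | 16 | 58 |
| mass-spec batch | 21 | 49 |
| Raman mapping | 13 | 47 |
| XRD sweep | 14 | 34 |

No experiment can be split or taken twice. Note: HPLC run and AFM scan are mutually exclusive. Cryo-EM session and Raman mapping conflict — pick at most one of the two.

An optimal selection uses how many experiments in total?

Best achievable expected citations is 210.
HPLC run + electrophysiology block + cryo-EM session + mass-spec batch hits 210 at 69 h.
Any selection reaching 210 contains exactly 4 experiments.

4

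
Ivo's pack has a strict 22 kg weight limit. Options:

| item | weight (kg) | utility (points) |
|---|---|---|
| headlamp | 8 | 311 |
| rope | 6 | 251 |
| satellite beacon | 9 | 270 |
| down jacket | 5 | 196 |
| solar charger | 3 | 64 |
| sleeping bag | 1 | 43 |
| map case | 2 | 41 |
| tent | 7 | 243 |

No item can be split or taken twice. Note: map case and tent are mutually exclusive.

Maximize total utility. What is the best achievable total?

848

Greedy by ratio would take headlamp + rope + down jacket + sleeping bag + map case: 22 kg used, total 842.
The 7 kg tied up in down jacket and map case is better spent on tent — total rises to 848 (22 kg).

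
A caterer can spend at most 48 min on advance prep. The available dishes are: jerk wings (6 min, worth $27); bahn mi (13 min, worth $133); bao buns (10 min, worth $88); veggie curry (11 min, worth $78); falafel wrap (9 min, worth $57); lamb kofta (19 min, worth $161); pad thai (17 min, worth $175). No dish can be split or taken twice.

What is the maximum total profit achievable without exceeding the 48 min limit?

424

Filling by ratio: jerk wings + bahn mi + bao buns + pad thai for 423, with 2 min left unused.
The 19 min tied up in jerk wings and bahn mi is better spent on lamb kofta — total rises to 424 (46 min).
Next best is jerk wings + bahn mi + bao buns + pad thai at 423 (46 min) — short by 1.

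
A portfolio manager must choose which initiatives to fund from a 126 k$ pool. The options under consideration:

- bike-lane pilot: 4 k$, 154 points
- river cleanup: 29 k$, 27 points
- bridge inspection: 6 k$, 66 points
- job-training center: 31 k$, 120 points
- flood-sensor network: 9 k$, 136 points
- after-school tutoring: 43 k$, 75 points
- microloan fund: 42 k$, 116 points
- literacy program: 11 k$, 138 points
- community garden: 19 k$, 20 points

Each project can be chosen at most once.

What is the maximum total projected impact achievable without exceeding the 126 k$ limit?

Best packing: bike-lane pilot + bridge inspection + job-training center + flood-sensor network + microloan fund + literacy program + community garden — 122 k$, 750 total.
Every other selection either busts 126 k$ or fails to beat 750.

750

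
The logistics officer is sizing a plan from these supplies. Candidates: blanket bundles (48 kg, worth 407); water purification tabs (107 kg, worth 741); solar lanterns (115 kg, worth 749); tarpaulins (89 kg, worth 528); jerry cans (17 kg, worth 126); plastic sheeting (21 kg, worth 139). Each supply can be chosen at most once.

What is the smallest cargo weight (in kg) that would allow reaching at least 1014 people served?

153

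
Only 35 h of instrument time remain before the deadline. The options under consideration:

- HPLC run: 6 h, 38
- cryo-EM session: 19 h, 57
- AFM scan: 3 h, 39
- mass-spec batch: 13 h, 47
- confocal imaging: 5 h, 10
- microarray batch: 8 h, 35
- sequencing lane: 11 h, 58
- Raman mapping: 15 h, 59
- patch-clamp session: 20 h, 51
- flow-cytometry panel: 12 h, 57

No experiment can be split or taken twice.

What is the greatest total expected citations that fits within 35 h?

194

Filling by ratio: HPLC run + AFM scan + sequencing lane + flow-cytometry panel for 192, with 3 h left unused.
The 12 h tied up in flow-cytometry panel is better spent on Raman mapping — total rises to 194 (35 h).
Every other selection either busts 35 h or fails to beat 194.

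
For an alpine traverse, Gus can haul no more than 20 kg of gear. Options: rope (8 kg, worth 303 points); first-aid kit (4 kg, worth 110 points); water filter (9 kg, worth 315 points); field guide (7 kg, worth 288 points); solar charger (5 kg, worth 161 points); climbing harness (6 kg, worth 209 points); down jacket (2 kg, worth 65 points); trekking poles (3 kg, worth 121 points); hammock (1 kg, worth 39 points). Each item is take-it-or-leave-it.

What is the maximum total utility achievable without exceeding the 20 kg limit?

The ratio heuristic lands on rope + field guide + trekking poles + hammock (751) but leaves 1 kg idle.
The 1 kg tied up in hammock is better spent on down jacket — total rises to 777 (20 kg).
Runner-up water filter + field guide + trekking poles + hammock tops out at 763.

777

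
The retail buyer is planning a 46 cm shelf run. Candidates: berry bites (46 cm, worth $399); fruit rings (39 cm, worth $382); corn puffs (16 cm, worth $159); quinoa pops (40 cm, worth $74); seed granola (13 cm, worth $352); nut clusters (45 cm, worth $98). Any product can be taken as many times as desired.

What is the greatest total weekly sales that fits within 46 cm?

1056

Best packing: 3×seed granola — 39 cm, 1056 total.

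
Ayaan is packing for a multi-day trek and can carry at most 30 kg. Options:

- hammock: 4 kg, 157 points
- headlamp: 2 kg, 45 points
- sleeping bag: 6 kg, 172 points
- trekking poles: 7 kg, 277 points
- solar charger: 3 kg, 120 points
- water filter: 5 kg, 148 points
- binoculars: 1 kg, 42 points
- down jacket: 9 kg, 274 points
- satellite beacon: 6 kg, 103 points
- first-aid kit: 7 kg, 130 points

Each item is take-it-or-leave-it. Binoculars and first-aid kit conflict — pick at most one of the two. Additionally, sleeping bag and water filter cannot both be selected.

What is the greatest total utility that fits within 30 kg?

Taking the top-ratio items first gives hammock + trekking poles + solar charger + water filter + binoculars + down jacket for 1018 (29 kg).
The 5 kg tied up in water filter is better spent on sleeping bag — total rises to 1042 (30 kg).
No other feasible combination exceeds 1042.

1042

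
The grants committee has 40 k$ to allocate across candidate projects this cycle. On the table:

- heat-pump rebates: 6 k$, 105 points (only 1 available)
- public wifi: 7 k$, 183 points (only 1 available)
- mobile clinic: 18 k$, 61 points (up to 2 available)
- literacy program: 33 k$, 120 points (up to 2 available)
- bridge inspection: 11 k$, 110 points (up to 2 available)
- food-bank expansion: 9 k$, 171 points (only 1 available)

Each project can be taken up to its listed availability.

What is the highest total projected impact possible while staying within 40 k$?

574

Taking the top-ratio projects first gives heat-pump rebates + public wifi + bridge inspection + food-bank expansion for 569 (33 k$).
Dropping heat-pump rebates frees 6 k$; slotting in bridge inspection (11 k$) lifts the total to 574 at 38 k$.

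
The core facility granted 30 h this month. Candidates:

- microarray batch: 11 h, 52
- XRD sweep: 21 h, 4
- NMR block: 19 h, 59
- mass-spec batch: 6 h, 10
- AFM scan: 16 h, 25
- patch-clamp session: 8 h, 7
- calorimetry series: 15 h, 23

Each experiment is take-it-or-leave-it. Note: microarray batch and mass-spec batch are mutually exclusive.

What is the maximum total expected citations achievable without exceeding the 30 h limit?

111

Taking microarray batch + NMR block: 30 h used, 111 in expected citations.
Every other selection either busts 30 h or breaks a pairing rule or fails to beat 111.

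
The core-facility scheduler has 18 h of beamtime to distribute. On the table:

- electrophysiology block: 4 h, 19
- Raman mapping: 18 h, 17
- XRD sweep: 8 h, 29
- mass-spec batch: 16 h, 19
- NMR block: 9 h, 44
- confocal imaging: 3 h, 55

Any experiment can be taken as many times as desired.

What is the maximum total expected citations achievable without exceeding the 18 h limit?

330

By expected citations per h: confocal imaging 18.33, NMR block 4.89, electrophysiology block 4.75, XRD sweep 3.62 lead.
Taking 6×confocal imaging: 18 h used, 330 in expected citations.
No other feasible combination exceeds 330.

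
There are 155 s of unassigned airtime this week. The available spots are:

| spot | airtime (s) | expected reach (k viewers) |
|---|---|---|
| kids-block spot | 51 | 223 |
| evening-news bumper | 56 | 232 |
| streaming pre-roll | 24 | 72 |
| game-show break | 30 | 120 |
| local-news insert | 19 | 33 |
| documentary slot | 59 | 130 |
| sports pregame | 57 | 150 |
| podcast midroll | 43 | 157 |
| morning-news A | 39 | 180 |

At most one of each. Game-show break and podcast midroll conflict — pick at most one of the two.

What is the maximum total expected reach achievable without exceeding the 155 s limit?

635

The ratio ordering already packs tightly: kids-block spot + evening-news bumper + morning-news A, 146 s, 635.
Every other selection either busts 155 s or breaks a pairing rule or fails to beat 635.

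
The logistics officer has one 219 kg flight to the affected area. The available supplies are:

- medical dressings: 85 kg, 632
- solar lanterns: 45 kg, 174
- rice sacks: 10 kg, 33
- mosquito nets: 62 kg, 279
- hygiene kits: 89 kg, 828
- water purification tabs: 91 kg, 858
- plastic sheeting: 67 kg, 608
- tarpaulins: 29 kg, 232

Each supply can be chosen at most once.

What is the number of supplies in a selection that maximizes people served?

Best achievable people served is 1951.
For example rice sacks + hygiene kits + water purification tabs + tarpaulins achieves it, using 219 kg.
All optima have 4 supplies.

4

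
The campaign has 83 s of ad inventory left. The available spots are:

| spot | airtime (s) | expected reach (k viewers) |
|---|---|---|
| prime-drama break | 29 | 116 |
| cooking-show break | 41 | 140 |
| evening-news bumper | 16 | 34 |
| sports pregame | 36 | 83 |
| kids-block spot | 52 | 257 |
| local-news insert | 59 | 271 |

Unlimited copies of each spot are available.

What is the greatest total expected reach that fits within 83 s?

373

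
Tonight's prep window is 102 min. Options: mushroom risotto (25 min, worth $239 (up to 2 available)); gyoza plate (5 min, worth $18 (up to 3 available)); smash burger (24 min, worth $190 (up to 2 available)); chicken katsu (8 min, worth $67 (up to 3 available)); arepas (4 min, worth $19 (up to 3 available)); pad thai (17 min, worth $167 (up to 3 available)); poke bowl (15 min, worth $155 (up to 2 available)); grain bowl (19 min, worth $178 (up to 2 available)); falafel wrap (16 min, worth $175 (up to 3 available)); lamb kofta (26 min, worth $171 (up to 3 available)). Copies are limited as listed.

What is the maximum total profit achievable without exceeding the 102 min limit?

Density check — falafel wrap 10.94, poke bowl 10.33, pad thai 9.82 are the best per min.
A density-first pass picks arepas + pad thai + 2×poke bowl + 3×falafel wrap — 1021 at 99 min.
Replace arepas and 2×poke bowl with pad thai + grain bowl: the trade gains 16 net, giving 1037 at 101 min.
The spare 1 min is too small for any remaining dish, and no exchange beats 1037.

1037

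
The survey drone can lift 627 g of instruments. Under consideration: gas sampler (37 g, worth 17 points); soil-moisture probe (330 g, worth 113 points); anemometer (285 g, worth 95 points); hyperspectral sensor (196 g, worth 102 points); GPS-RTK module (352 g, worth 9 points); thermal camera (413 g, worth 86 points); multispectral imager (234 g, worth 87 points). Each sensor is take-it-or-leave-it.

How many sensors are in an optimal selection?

3

Best achievable data value is 232.
For example gas sampler + soil-moisture probe + hyperspectral sensor achieves it, using 563 g.
All optima have 3 sensors.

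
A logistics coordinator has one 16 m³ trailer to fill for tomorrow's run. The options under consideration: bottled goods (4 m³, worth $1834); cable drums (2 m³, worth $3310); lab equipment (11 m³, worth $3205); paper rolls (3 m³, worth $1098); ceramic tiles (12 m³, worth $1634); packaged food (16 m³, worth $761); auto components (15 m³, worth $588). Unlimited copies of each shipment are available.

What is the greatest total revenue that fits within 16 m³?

8×cable drums uses 16 of the 16 m³ and totals 26480.
That's the maximum — no swap from here does better than 26480.

26480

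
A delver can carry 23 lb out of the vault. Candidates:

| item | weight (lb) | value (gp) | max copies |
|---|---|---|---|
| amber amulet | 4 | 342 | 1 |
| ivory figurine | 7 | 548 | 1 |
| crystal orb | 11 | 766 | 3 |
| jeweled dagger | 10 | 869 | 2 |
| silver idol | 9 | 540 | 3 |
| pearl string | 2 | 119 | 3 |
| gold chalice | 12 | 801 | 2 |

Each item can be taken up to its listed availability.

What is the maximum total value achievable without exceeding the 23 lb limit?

By value per lb: jeweled dagger 86.90, amber amulet 85.50, ivory figurine 78.29 lead.
Taking the top-ratio items first gives 2×jeweled dagger + pearl string for 1857 (22 lb).
The 10 lb tied up in jeweled dagger is better spent on amber amulet + ivory figurine — total rises to 1878 (23 lb).
Nothing else within 23 lb beats 1878.

1878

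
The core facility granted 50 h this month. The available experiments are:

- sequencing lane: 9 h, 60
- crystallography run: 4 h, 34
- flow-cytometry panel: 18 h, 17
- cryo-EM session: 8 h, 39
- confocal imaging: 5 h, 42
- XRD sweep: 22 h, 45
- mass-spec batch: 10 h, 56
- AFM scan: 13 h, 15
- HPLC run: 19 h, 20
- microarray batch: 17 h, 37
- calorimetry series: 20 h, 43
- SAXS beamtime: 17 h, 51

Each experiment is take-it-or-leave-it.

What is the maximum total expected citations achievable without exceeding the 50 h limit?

248

A density-first pass picks sequencing lane + crystallography run + cryo-EM session + confocal imaging + mass-spec batch + AFM scan — 246 at 49 h.
Replace crystallography run and AFM scan with SAXS beamtime: the trade gains 2 net, giving 248 at 49 h.
Next best is sequencing lane + crystallography run + cryo-EM session + confocal imaging + mass-spec batch + AFM scan at 246 (49 h) — short by 2.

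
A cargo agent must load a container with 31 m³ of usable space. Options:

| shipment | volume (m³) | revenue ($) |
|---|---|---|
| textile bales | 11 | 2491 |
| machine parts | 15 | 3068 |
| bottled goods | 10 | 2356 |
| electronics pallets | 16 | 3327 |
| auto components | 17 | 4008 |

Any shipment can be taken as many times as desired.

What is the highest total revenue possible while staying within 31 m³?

7203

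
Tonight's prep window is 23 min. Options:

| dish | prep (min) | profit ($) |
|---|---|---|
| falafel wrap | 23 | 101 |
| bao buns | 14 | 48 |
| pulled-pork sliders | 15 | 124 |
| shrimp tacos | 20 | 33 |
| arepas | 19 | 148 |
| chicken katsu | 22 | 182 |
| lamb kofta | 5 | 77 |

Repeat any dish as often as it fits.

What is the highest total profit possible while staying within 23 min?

308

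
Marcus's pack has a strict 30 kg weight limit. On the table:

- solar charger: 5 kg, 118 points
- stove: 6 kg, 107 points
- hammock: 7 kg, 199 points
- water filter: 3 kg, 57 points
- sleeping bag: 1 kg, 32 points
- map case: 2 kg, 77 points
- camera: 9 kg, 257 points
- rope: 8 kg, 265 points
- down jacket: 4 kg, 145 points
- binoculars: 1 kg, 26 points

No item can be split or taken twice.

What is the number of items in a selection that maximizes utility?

5

The maximum utility within 30 kg is 943.
hammock + map case + camera + rope + down jacket hits 943 at 30 kg.
All optima have 5 items.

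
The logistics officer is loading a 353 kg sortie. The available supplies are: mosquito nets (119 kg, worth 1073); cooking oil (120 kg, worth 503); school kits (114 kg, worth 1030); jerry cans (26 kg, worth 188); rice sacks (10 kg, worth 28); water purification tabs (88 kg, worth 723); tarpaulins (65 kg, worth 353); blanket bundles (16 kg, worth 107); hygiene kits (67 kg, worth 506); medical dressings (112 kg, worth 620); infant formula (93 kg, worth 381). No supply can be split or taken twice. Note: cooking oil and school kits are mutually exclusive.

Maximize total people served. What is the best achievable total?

3014

Taking mosquito nets + school kits + jerry cans + water purification tabs: 347 kg used, 3014 in people served.
No other feasible combination exceeds 3014.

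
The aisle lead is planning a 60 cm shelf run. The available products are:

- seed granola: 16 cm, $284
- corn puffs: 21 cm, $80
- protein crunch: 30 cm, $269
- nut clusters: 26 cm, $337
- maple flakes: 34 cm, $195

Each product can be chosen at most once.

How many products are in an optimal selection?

2

The maximum weekly sales within 60 cm is 621.
One optimal bundle: seed granola + nut clusters (42 cm).
Any selection reaching 621 contains exactly 2 products.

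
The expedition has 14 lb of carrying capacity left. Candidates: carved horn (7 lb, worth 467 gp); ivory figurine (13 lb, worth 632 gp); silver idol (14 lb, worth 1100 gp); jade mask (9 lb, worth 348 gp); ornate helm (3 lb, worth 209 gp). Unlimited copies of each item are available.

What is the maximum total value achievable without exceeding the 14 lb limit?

1100

The ratio ordering already packs tightly: silver idol, 14 lb, 1100.
No other feasible combination exceeds 1100.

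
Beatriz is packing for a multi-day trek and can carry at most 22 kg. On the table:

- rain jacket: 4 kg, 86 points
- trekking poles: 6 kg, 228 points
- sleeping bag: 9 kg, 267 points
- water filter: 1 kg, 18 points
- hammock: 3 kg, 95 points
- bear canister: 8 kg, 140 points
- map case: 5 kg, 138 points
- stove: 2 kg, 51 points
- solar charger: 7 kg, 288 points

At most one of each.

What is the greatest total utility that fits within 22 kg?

By utility per kg: solar charger 41.14, trekking poles 38.00, hammock 31.67, sleeping bag 29.67 lead.
Taking the top-ratio items first gives trekking poles + water filter + hammock + map case + solar charger for 767 (22 kg).
Dropping water filter and hammock and map case frees 9 kg; slotting in sleeping bag (9 kg) lifts the total to 783 at 22 kg.

783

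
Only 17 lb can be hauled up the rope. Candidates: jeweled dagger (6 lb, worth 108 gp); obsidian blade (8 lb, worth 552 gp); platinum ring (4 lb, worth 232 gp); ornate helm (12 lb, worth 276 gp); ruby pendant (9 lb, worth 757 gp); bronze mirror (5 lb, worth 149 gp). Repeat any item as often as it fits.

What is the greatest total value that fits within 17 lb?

Ranking by ratio (value/lb): ruby pendant 84.11, obsidian blade 69.00, platinum ring 58.00, bronze mirror 29.80.
Best packing: obsidian blade + ruby pendant — 17 lb, 1309 total.

1309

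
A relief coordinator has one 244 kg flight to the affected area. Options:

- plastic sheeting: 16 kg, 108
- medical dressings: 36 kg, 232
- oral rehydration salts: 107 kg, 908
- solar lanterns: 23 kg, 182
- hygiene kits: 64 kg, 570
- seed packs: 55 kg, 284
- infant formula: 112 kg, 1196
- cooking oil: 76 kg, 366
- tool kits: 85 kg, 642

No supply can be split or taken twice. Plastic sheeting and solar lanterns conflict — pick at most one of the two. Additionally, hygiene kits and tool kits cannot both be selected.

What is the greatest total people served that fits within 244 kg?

2286

Best packing: oral rehydration salts + solar lanterns + infant formula — 242 kg, 2286 total.
The spare 2 kg is too small for any remaining supply, and no feasible exchange beats 2286.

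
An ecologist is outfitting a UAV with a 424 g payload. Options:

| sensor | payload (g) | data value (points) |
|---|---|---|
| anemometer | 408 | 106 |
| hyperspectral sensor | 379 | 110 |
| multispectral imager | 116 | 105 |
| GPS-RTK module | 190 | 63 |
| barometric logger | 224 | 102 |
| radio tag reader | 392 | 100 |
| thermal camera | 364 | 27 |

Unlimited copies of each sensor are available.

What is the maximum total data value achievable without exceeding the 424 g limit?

315

Best packing: 3×multispectral imager — 348 g, 315 total.
That's the maximum — no swap from here does better than 315.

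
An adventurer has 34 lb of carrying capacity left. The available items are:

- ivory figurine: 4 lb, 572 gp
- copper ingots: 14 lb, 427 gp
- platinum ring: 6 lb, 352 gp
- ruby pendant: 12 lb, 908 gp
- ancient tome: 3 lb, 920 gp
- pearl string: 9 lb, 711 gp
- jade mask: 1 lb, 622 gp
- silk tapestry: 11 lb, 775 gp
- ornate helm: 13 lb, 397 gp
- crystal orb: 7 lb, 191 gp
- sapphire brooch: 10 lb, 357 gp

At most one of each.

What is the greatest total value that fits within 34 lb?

Taking the top-ratio items first gives ivory figurine + ruby pendant + ancient tome + pearl string + jade mask for 3733 (29 lb).
Replace ruby pendant with platinum ring + silk tapestry: the trade gains 219 net, giving 3952 at 34 lb.
Next best is ivory figurine + ruby pendant + ancient tome + jade mask + silk tapestry at 3797 (31 lb) — short by 155.

3952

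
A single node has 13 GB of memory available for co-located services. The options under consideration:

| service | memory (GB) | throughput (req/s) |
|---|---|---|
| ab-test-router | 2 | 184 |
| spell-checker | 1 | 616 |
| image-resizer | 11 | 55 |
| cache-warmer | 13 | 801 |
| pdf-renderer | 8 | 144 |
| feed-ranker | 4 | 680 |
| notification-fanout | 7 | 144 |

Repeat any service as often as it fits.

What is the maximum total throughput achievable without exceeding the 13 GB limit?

By throughput per GB: spell-checker 616.00, feed-ranker 170.00, ab-test-router 92.00, cache-warmer 61.62 lead.
Best packing: 13×spell-checker — 13 GB, 8008 total.
Nothing else within 13 GB beats 8008.

8008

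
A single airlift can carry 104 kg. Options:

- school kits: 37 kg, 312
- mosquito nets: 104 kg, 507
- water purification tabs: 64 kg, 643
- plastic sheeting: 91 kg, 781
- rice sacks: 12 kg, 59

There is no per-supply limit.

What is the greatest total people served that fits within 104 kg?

By people served per kg: water purification tabs 10.05, plastic sheeting 8.58, school kits 8.43, rice sacks 4.92 lead.
The ratio ordering already packs tightly: school kits + water purification tabs, 101 kg, 955.
Nothing else within 104 kg beats 955.

955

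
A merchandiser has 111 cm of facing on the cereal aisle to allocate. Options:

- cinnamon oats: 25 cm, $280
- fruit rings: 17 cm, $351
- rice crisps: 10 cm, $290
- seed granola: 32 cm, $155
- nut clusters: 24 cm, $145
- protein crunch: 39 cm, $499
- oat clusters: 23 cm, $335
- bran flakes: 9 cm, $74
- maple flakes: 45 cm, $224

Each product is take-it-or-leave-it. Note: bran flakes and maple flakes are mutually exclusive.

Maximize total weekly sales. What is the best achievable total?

Best packing: fruit rings + rice crisps + protein crunch + oat clusters + bran flakes — 98 cm, 1549 total.
Runner-up cinnamon oats + fruit rings + rice crisps + protein crunch + bran flakes tops out at 1494.

1549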